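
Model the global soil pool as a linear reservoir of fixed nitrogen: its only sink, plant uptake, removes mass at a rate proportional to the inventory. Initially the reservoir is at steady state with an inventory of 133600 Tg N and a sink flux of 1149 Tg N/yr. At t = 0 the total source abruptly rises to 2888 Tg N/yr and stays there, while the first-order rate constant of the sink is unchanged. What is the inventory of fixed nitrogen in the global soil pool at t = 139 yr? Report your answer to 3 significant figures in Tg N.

275000 Tg N

The sink rate constant is k = F₀/M₀ = 1149/133600 = 0.008600 yr⁻¹.
Solving dM/dt = F₁ − kM with M(0) = M₀ gives M(t) = F₁/k + (M₀ − F₁/k)·e^(−kt).
F₁/k = 2888/0.008600 = 335800 Tg N; kt = 0.008600 × 139 = 1.195, e^(−kt) = 0.3026.
M(139) = 335800 + (133600 − 335800) × 0.3026 = 335800 − 61180 = 274620 Tg N.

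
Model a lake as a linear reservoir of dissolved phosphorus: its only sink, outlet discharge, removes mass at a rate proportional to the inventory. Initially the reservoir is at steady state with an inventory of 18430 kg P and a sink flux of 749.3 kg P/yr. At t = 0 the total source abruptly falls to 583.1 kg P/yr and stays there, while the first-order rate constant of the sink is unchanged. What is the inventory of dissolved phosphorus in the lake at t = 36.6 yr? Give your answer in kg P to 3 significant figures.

τ = M₀/F₀ = 18430/749.3 = 24.60 yr; rate constant k = 1/τ.
New steady state M_∞ = F₁/k = F₁·τ = 583.1 × 24.60 = 14342 kg P.
M(t) = M_∞ + (M₀ − M_∞)·e^(−t/τ); t/τ = 36.6/24.60 = 1.488, so e^(−t/τ) = 0.2258.
M(t) = 14342 + 4088 × 0.2258 = 15265 kg P.

15300 kg P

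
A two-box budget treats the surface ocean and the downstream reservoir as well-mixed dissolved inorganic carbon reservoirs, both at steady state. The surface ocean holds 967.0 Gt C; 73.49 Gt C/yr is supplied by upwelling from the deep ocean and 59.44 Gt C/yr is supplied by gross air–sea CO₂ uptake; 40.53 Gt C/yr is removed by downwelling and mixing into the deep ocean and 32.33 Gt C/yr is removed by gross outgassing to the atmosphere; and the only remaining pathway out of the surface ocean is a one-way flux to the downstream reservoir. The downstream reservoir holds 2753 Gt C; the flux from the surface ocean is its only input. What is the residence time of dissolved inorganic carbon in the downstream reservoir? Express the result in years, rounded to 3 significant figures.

Balance the surface ocean: ΣF_in = 73.49 + 59.44 = 132.93 Gt C/yr.
Flux to the downstream reservoir = ΣF_in − (40.53 + 32.33) = 60.070 Gt C/yr.
At steady state the output of the downstream reservoir equals its input, 60.070 Gt C/yr.
τ = M / F = 2753 / 60.070 = 45.83 yr.

45.8 yr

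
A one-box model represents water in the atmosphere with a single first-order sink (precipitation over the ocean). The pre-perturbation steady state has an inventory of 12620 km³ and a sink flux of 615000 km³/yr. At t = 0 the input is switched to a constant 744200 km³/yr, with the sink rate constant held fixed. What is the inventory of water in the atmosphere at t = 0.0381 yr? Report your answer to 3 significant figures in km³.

τ = M₀/F₀ = 12620/615000 = 0.02052 yr; rate constant k = 1/τ.
New steady state M_∞ = F₁/k = F₁·τ = 744200 × 0.02052 = 15271 km³.
M(t) = M_∞ + (M₀ − M_∞)·e^(−t/τ); t/τ = 0.0381/0.02052 = 1.857, so e^(−t/τ) = 0.1562.
M(t) = 15271 − 2651 × 0.1562 = 14857 km³.

14900 km³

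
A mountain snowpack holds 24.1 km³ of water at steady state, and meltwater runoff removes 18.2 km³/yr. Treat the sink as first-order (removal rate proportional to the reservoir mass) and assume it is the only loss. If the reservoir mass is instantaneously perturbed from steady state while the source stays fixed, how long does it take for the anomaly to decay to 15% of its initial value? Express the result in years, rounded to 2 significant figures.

2.5 yr

For a linear reservoir the anomaly decays as exp(−t/τ) with τ = M/F = 24.1/18.2 = 1.324 yr.
exp(−t/τ) = 0.15 ⇒ t = −τ ln(0.15) = 1.324 × 1.897 = 2.512 yr.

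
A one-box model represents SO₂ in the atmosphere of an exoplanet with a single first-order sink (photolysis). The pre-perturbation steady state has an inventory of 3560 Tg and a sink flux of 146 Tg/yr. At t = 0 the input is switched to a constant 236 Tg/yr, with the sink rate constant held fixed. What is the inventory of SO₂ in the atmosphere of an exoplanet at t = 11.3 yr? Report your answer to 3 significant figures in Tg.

The sink rate constant is k = F₀/M₀ = 146/3560 = 0.04101 yr⁻¹.
Solving dM/dt = F₁ − kM with M(0) = M₀ gives M(t) = F₁/k + (M₀ − F₁/k)·e^(−kt).
F₁/k = 236/0.04101 = 5754.5 Tg; kt = 0.04101 × 11.3 = 0.4634, e^(−kt) = 0.6291.
M(11.3) = 5754.5 + (3560 − 5754.5) × 0.6291 = 5754.5 − 1381 = 4373.9 Tg.

4370 Tg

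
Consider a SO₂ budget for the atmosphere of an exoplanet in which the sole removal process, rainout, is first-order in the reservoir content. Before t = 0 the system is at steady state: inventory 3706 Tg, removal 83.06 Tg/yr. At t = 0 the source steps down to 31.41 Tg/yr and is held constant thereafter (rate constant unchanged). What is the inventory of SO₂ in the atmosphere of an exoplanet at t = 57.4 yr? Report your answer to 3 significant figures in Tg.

τ = M₀/F₀ = 3706/83.06 = 44.62 yr; rate constant k = 1/τ.
New steady state M_∞ = F₁/k = F₁·τ = 31.41 × 44.62 = 1401.5 Tg.
M(t) = M_∞ + (M₀ − M_∞)·e^(−t/τ); t/τ = 57.4/44.62 = 1.286, so e^(−t/τ) = 0.2762.
M(t) = 1401.5 + 2305 × 0.2762 = 2038.1 Tg.

2040 Tg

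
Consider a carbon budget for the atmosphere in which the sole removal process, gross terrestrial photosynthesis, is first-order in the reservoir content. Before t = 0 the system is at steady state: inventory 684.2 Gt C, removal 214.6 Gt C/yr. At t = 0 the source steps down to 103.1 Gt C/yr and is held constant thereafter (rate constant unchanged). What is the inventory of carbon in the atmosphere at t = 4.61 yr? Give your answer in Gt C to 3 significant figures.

412 Gt C

τ = M₀/F₀ = 684.2/214.6 = 3.188 yr; rate constant k = 1/τ.
New steady state M_∞ = F₁/k = F₁·τ = 103.1 × 3.188 = 328.71 Gt C.
M(t) = M_∞ + (M₀ − M_∞)·e^(−t/τ); t/τ = 4.61/3.188 = 1.446, so e^(−t/τ) = 0.2355.
M(t) = 328.71 + 355.5 × 0.2355 = 412.44 Gt C.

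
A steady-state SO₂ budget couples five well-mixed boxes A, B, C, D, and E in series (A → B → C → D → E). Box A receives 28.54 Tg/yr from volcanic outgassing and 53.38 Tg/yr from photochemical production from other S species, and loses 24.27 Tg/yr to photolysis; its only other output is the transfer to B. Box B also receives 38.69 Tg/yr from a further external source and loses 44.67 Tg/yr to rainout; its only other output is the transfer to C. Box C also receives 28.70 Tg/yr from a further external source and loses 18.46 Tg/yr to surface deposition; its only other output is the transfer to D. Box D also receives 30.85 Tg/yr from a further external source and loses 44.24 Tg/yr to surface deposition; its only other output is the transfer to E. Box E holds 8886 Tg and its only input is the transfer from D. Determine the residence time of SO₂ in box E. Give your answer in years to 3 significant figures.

Box A: F(A→B) = (28.54 + 53.38) − 24.27 = 57.650 Tg/yr.
Box B: F(B→C) = (57.650 + 38.69) − 44.67 = 51.670 Tg/yr.
Box C: F(C→D) = (51.670 + 28.70) − 18.46 = 61.910 Tg/yr.
Box D: F(D→E) = (61.910 + 30.85) − 44.24 = 48.520 Tg/yr.
Box E throughput = its input = 48.520 Tg/yr; τ = 8886 / 48.520 = 183.1 yr.

183 yr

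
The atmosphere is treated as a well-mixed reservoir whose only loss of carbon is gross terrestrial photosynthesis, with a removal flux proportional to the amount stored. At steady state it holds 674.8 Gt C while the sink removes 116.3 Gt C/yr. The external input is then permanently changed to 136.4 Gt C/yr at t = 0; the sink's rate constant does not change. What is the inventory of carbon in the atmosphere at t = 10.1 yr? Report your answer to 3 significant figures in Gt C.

The sink rate constant is k = F₀/M₀ = 116.3/674.8 = 0.1723 yr⁻¹.
Solving dM/dt = F₁ − kM with M(0) = M₀ gives M(t) = F₁/k + (M₀ − F₁/k)·e^(−kt).
F₁/k = 136.4/0.1723 = 791.42 Gt C; kt = 0.1723 × 10.1 = 1.741, e^(−kt) = 0.1754.
M(10.1) = 791.42 + (674.8 − 791.42) × 0.1754 = 791.42 − 20.46 = 770.97 Gt C.

771 Gt C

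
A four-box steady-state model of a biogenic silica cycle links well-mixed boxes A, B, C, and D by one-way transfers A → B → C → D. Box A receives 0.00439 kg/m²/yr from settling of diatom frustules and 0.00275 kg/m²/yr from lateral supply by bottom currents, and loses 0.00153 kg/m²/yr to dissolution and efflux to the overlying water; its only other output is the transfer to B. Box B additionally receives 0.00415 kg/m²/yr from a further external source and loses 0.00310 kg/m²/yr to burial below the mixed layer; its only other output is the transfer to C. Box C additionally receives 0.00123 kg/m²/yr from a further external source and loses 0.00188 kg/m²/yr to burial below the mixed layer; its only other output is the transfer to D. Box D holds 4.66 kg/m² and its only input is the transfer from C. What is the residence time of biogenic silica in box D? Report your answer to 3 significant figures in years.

Box A: F(A→B) = (0.00439 + 0.00275) − 0.00153 = 0.0056100 kg/m²/yr.
Box B: F(B→C) = (0.0056100 + 0.00415) − 0.00310 = 0.0066600 kg/m²/yr.
Box C: F(C→D) = (0.0066600 + 0.00123) − 0.00188 = 0.0060100 kg/m²/yr.
Box D throughput = its input = 0.0060100 kg/m²/yr; τ = 4.66 / 0.0060100 = 775.4 yr.

775 yr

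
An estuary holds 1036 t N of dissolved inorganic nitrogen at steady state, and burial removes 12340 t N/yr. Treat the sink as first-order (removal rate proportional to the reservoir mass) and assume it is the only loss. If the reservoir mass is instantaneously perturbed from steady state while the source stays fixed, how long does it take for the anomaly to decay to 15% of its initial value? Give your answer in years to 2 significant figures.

For a linear reservoir the anomaly decays as exp(−t/τ) with τ = M/F = 1036/12340 = 0.08395 yr.
exp(−t/τ) = 0.15 ⇒ t = −τ ln(0.15) = 0.08395 × 1.897 = 0.1593 yr.

0.16 yr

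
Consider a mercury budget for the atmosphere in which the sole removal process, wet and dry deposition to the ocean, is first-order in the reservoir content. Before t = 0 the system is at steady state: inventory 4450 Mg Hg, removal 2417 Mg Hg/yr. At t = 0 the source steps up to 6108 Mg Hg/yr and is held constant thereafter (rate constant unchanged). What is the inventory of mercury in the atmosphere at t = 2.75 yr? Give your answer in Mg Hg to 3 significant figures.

τ = M₀/F₀ = 4450/2417 = 1.841 yr; rate constant k = 1/τ.
New steady state M_∞ = F₁/k = F₁·τ = 6108 × 1.841 = 11246 Mg Hg.
M(t) = M_∞ + (M₀ − M_∞)·e^(−t/τ); t/τ = 2.75/1.841 = 1.494, so e^(−t/τ) = 0.2246.
M(t) = 11246 − 6796 × 0.2246 = 9719.6 Mg Hg.

9720 Mg Hg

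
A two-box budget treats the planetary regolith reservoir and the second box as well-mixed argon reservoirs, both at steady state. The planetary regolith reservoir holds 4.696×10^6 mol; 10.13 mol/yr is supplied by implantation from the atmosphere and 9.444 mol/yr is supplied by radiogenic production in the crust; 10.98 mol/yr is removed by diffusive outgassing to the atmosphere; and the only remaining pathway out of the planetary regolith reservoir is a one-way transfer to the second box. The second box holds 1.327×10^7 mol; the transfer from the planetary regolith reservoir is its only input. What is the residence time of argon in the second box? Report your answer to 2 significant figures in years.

Balance the planetary regolith reservoir: ΣF_in = 10.13 + 9.444 = 19.574 mol/yr.
Transfer to the second box = ΣF_in − (10.98) = 8.5940 mol/yr.
At steady state the output of the second box equals its input, 8.5940 mol/yr.
τ = M / F = 1.327×10^7 / 8.5940 = 1.544×10^6 yr.

1.5×10^6 yr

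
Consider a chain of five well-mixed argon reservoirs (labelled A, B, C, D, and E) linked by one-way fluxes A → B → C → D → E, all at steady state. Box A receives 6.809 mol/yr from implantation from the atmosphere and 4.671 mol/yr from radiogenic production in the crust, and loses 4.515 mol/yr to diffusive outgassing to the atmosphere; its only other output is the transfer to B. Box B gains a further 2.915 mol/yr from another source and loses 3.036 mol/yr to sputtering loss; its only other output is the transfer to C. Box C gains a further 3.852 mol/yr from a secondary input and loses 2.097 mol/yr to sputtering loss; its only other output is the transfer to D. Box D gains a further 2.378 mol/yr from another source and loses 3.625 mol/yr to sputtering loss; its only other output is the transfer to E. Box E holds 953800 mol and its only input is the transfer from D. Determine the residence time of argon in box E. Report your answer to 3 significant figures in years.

130000 yr

Box A: F(A→B) = (6.809 + 4.671) − 4.515 = 6.9650 mol/yr.
Box B: F(B→C) = (6.9650 + 2.915) − 3.036 = 6.8440 mol/yr.
Box C: F(C→D) = (6.8440 + 3.852) − 2.097 = 8.5990 mol/yr.
Box D: F(D→E) = (8.5990 + 2.378) − 3.625 = 7.3520 mol/yr.
Box E throughput = its input = 7.3520 mol/yr; τ = 953800 / 7.3520 = 129700 yr.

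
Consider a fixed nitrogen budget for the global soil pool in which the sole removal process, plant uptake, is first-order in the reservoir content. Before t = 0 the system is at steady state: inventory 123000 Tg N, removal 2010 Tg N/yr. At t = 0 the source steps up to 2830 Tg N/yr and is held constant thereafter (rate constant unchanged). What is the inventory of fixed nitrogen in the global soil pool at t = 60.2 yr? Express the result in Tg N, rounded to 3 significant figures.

154000 Tg N

τ = M₀/F₀ = 123000/2010 = 61.19 yr; rate constant k = 1/τ.
New steady state M_∞ = F₁/k = F₁·τ = 2830 × 61.19 = 173180 Tg N.
M(t) = M_∞ + (M₀ − M_∞)·e^(−t/τ); t/τ = 60.2/61.19 = 0.9838, so e^(−t/τ) = 0.3739.
M(t) = 173180 − 50180 × 0.3739 = 154420 Tg N.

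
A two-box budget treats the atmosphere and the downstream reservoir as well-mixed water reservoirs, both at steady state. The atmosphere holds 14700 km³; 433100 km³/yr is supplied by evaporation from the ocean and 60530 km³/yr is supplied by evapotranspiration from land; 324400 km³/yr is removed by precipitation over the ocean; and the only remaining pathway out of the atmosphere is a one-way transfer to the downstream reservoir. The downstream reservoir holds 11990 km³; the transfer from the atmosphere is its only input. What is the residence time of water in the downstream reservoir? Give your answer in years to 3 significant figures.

Balance the atmosphere: ΣF_in = 433100 + 60530 = 493630 km³/yr.
Transfer to the downstream reservoir = ΣF_in − (324400) = 169230 km³/yr.
At steady state the output of the downstream reservoir equals its input, 169230 km³/yr.
τ = M / F = 11990 / 169230 = 0.07085 yr.

0.0709 yr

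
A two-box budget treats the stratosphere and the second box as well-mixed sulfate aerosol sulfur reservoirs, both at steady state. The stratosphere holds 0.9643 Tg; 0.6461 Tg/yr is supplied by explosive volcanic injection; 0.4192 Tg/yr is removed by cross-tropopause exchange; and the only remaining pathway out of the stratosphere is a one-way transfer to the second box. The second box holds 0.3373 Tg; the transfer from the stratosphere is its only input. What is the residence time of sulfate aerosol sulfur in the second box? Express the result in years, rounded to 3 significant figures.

Balance the stratosphere: ΣF_in = 0.64610 Tg/yr.
Transfer to the second box = ΣF_in − (0.4192) = 0.22690 Tg/yr.
At steady state the output of the second box equals its input, 0.22690 Tg/yr.
τ = M / F = 0.3373 / 0.22690 = 1.487 yr.

1.49 yr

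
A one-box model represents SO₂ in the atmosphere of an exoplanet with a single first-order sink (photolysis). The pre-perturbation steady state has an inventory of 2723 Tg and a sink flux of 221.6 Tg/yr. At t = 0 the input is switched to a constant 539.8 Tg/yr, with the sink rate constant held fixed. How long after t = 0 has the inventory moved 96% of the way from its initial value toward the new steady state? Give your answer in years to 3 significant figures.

τ = M₀/F₀ = 2723/221.6 = 12.29 yr.
The remaining gap fraction is e^(−t/τ); 96% covered ⇒ e^(−t/τ) = 0.0400.
t = −τ ln(0.0400) = 12.29 × 3.219 = 39.55 yr.

39.6 yr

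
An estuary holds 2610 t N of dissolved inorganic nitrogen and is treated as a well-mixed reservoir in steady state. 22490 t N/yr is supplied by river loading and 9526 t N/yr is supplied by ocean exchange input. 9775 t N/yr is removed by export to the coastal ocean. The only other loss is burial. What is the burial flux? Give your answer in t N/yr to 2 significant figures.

At steady state ΣF_in = ΣF_out.
ΣF_in = 22490 + 9526 = 32016 t N/yr.
Burial flux = ΣF_in − (9775) = 32016 − 9775 = 22240 t N/yr.

22000 t N/yr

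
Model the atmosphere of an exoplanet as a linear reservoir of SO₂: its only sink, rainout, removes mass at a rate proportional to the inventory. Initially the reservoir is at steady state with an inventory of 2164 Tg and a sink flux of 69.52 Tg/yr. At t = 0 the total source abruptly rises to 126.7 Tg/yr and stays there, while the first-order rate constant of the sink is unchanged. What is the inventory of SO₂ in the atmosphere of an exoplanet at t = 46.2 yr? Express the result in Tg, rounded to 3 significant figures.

3540 Tg

Residence time τ = M₀/F₀ = 31.13 yr. The eventual steady state is M_∞ = M₀·(F₁/F₀) = 2164 × 126.7/69.52 = 3943.9 Tg.
The anomaly ΔM(t) = M(t) − M_∞ decays as ΔM₀·e^(−t/τ) with ΔM₀ = 2164 − 3943.9 = −1780 Tg.
At t = 46.2 yr, e^(−t/τ) = e^(−1.484) = 0.2267, so ΔM = −403.5 Tg and M = 3943.9 − 403.5 = 3540.4 Tg.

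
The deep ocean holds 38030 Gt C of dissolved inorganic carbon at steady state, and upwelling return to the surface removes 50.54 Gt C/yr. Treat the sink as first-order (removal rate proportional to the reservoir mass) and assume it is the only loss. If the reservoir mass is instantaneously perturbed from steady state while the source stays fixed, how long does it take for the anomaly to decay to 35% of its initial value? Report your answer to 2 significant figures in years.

For a linear reservoir the anomaly decays as exp(−t/τ) with τ = M/F = 38030/50.54 = 752.5 yr.
exp(−t/τ) = 0.35 ⇒ t = −τ ln(0.35) = 752.5 × 1.050 = 790.0 yr.

790 yr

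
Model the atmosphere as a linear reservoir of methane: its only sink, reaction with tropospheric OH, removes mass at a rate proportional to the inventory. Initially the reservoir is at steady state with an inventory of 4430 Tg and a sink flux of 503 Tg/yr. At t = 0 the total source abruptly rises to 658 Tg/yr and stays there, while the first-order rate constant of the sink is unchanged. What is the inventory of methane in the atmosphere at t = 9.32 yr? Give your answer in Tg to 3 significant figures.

Residence time τ = M₀/F₀ = 8.807 yr. The eventual steady state is M_∞ = M₀·(F₁/F₀) = 4430 × 658/503 = 5795.1 Tg.
The anomaly ΔM(t) = M(t) − M_∞ decays as ΔM₀·e^(−t/τ) with ΔM₀ = 4430 − 5795.1 = −1365 Tg.
At t = 9.32 yr, e^(−t/τ) = e^(−1.058) = 0.3471, so ΔM = −473.8 Tg and M = 5795.1 − 473.8 = 5321.3 Tg.

5320 Tg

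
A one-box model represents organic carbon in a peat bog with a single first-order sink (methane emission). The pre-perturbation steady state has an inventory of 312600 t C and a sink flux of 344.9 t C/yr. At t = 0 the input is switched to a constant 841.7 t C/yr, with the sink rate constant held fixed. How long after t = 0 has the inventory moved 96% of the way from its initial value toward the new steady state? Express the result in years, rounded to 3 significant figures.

τ = M₀/F₀ = 312600/344.9 = 906.3 yr.
The remaining gap fraction is e^(−t/τ); 96% covered ⇒ e^(−t/τ) = 0.0400.
t = −τ ln(0.0400) = 906.3 × 3.219 = 2917 yr.

2920 yr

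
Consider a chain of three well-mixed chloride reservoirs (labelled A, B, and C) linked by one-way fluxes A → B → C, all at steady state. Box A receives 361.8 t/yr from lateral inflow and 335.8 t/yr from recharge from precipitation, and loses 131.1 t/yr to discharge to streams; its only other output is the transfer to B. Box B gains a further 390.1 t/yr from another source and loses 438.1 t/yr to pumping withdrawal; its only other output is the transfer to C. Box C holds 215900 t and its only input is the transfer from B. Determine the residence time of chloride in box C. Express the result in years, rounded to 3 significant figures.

Box A: F(A→B) = (361.8 + 335.8) − 131.1 = 566.50 t/yr.
Box B: F(B→C) = (566.50 + 390.1) − 438.1 = 518.50 t/yr.
Box C throughput = its input = 518.50 t/yr; τ = 215900 / 518.50 = 416.4 yr.

416 yr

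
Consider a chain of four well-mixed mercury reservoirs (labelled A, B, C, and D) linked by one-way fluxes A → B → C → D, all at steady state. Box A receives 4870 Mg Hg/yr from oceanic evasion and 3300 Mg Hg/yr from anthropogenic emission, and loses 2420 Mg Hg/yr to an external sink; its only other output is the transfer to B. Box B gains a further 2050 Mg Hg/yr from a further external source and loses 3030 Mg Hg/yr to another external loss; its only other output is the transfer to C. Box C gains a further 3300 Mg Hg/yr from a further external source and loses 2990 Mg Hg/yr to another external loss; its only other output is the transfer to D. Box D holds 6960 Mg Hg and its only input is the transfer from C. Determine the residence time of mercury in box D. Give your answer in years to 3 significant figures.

1.37 yr

Box A: F(A→B) = (4870 + 3300) − 2420 = 5750.0 Mg Hg/yr.
Box B: F(B→C) = (5750.0 + 2050) − 3030 = 4770.0 Mg Hg/yr.
Box C: F(C→D) = (4770.0 + 3300) − 2990 = 5080.0 Mg Hg/yr.
Box D throughput = its input = 5080.0 Mg Hg/yr; τ = 6960 / 5080.0 = 1.370 yr.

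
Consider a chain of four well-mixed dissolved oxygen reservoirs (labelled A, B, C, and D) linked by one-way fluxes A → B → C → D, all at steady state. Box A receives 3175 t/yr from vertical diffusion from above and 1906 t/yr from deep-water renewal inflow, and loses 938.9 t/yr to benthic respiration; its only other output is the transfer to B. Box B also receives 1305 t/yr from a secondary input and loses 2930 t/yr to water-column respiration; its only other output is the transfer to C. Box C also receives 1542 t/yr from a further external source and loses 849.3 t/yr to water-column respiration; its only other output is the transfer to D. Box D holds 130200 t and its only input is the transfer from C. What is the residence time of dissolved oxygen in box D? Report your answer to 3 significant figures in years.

40.6 yr

Box A: F(A→B) = (3175 + 1906) − 938.9 = 4142.1 t/yr.
Box B: F(B→C) = (4142.1 + 1305) − 2930 = 2517.1 t/yr.
Box C: F(C→D) = (2517.1 + 1542) − 849.3 = 3209.8 t/yr.
Box D throughput = its input = 3209.8 t/yr; τ = 130200 / 3209.8 = 40.56 yr.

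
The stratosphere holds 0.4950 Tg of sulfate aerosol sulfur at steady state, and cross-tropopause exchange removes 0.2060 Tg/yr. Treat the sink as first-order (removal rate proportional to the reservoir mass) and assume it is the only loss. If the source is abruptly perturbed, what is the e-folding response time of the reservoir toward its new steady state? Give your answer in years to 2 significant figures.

2.4 yr

For a linear reservoir the response time equals the residence time τ = M/F.
τ = 0.4950 / 0.2060 = 2.403 yr.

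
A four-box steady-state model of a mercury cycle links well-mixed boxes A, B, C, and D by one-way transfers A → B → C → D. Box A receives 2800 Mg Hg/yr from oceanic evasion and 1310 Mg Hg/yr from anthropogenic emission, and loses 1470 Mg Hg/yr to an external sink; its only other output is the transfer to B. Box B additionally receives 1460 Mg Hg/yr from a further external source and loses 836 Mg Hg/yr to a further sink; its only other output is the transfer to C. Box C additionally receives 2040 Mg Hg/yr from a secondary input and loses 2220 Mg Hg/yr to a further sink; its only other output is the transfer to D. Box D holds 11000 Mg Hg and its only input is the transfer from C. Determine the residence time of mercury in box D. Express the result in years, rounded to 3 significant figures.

Box A: F(A→B) = (2800 + 1310) − 1470 = 2640.0 Mg Hg/yr.
Box B: F(B→C) = (2640.0 + 1460) − 836 = 3264.0 Mg Hg/yr.
Box C: F(C→D) = (3264.0 + 2040) − 2220 = 3084.0 Mg Hg/yr.
Box D throughput = its input = 3084.0 Mg Hg/yr; τ = 11000 / 3084.0 = 3.567 yr.

3.57 yr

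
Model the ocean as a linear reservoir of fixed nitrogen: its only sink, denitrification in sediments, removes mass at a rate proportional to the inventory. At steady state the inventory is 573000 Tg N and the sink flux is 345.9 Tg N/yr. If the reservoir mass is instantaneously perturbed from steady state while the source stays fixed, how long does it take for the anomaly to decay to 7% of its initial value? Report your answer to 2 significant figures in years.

For a linear reservoir the anomaly decays as exp(−t/τ) with τ = M/F = 573000/345.9 = 1657 yr.
exp(−t/τ) = 0.07 ⇒ t = −τ ln(0.07) = 1657 × 2.659 = 4405 yr.

4400 yr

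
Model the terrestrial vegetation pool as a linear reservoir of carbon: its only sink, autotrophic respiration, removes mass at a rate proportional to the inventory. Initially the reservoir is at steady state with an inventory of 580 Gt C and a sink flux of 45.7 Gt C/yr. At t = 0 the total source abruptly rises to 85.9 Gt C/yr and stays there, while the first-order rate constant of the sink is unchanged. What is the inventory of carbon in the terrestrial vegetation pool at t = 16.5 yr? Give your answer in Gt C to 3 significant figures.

951 Gt C

Residence time τ = M₀/F₀ = 12.69 yr. The eventual steady state is M_∞ = M₀·(F₁/F₀) = 580 × 85.9/45.7 = 1090.2 Gt C.
The anomaly ΔM(t) = M(t) − M_∞ decays as ΔM₀·e^(−t/τ) with ΔM₀ = 580 − 1090.2 = −510.2 Gt C.
At t = 16.5 yr, e^(−t/τ) = e^(−1.300) = 0.2725, so ΔM = −139.0 Gt C and M = 1090.2 − 139.0 = 951.16 Gt C.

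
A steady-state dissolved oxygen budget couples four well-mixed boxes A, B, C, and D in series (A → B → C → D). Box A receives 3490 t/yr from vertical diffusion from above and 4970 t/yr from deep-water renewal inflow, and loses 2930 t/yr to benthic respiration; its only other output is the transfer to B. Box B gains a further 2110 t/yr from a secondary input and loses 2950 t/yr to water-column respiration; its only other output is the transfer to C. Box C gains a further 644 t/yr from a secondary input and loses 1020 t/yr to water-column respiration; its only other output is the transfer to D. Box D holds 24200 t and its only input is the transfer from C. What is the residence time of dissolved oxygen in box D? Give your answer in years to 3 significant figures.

5.61 yr

Box A: F(A→B) = (3490 + 4970) − 2930 = 5530.0 t/yr.
Box B: F(B→C) = (5530.0 + 2110) − 2950 = 4690.0 t/yr.
Box C: F(C→D) = (4690.0 + 644) − 1020 = 4314.0 t/yr.
Box D throughput = its input = 4314.0 t/yr; τ = 24200 / 4314.0 = 5.610 yr.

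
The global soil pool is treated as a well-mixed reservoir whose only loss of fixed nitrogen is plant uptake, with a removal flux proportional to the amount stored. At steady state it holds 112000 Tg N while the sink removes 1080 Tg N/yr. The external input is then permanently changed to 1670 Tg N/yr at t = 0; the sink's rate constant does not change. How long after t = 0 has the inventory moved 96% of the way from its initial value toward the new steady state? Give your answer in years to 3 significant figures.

τ = M₀/F₀ = 112000/1080 = 103.7 yr.
The remaining gap fraction is e^(−t/τ); 96% covered ⇒ e^(−t/τ) = 0.0400.
t = −τ ln(0.0400) = 103.7 × 3.219 = 333.8 yr.

334 yr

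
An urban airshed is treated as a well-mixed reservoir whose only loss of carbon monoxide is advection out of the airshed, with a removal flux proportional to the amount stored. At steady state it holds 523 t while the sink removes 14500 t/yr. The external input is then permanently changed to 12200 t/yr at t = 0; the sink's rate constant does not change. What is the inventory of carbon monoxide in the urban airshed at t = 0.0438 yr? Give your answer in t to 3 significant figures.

465 t

Residence time τ = M₀/F₀ = 0.03607 yr. The eventual steady state is M_∞ = M₀·(F₁/F₀) = 523 × 12200/14500 = 440.04 t.
The anomaly ΔM(t) = M(t) − M_∞ decays as ΔM₀·e^(−t/τ) with ΔM₀ = 523 − 440.04 = 82.96 t.
At t = 0.0438 yr, e^(−t/τ) = e^(−1.214) = 0.2969, so ΔM = 24.63 t and M = 440.04 + 24.63 = 464.67 t.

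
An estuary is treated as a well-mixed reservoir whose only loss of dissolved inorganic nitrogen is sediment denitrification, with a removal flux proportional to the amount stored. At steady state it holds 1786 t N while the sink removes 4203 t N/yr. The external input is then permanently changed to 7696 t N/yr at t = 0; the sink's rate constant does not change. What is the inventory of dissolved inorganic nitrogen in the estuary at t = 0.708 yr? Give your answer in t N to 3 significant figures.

The sink rate constant is k = F₀/M₀ = 4203/1786 = 2.353 yr⁻¹.
Solving dM/dt = F₁ − kM with M(0) = M₀ gives M(t) = F₁/k + (M₀ − F₁/k)·e^(−kt).
F₁/k = 7696/2.353 = 3270.3 t N; kt = 2.353 × 0.708 = 1.666, e^(−kt) = 0.1890.
M(0.708) = 3270.3 + (1786 − 3270.3) × 0.1890 = 3270.3 − 280.5 = 2989.8 t N.

2990 t N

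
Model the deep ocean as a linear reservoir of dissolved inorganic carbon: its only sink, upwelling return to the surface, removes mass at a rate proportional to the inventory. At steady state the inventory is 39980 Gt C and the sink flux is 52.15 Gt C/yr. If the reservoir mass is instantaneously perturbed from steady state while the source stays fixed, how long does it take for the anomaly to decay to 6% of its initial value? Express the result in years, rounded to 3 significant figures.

2160 yr

For a linear reservoir the anomaly decays as exp(−t/τ) with τ = M/F = 39980/52.15 = 766.6 yr.
exp(−t/τ) = 0.06 ⇒ t = −τ ln(0.06) = 766.6 × 2.813 = 2157 yr.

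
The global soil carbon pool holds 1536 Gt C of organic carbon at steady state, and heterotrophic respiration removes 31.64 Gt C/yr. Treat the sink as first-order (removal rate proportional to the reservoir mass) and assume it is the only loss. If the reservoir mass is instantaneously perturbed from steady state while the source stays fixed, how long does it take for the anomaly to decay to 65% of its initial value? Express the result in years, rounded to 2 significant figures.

For a linear reservoir the anomaly decays as exp(−t/τ) with τ = M/F = 1536/31.64 = 48.55 yr.
exp(−t/τ) = 0.65 ⇒ t = −τ ln(0.65) = 48.55 × 0.4308 = 20.91 yr.

21 yr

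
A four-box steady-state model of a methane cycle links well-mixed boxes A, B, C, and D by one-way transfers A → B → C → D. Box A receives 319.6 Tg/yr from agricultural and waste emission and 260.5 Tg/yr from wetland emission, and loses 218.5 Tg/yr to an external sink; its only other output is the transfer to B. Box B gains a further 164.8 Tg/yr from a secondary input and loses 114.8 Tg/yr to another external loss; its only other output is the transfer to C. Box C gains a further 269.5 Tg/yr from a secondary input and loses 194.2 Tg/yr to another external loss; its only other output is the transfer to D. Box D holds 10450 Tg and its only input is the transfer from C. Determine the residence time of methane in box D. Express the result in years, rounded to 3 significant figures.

Box A: F(A→B) = (319.6 + 260.5) − 218.5 = 361.60 Tg/yr.
Box B: F(B→C) = (361.60 + 164.8) − 114.8 = 411.60 Tg/yr.
Box C: F(C→D) = (411.60 + 269.5) − 194.2 = 486.90 Tg/yr.
Box D throughput = its input = 486.90 Tg/yr; τ = 10450 / 486.90 = 21.46 yr.

21.5 yr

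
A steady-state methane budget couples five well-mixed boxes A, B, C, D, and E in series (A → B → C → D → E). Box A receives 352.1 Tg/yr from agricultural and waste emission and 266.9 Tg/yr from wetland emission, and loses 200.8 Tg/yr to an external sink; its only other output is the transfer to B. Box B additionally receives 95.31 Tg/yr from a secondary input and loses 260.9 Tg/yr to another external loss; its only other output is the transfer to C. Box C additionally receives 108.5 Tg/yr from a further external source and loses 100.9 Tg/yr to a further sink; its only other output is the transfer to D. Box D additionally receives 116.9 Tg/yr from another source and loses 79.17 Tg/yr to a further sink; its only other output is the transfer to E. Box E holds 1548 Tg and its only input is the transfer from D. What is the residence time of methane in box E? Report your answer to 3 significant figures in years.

Box A: F(A→B) = (352.1 + 266.9) − 200.8 = 418.20 Tg/yr.
Box B: F(B→C) = (418.20 + 95.31) − 260.9 = 252.61 Tg/yr.
Box C: F(C→D) = (252.61 + 108.5) − 100.9 = 260.21 Tg/yr.
Box D: F(D→E) = (260.21 + 116.9) − 79.17 = 297.94 Tg/yr.
Box E throughput = its input = 297.94 Tg/yr; τ = 1548 / 297.94 = 5.196 yr.

5.20 yr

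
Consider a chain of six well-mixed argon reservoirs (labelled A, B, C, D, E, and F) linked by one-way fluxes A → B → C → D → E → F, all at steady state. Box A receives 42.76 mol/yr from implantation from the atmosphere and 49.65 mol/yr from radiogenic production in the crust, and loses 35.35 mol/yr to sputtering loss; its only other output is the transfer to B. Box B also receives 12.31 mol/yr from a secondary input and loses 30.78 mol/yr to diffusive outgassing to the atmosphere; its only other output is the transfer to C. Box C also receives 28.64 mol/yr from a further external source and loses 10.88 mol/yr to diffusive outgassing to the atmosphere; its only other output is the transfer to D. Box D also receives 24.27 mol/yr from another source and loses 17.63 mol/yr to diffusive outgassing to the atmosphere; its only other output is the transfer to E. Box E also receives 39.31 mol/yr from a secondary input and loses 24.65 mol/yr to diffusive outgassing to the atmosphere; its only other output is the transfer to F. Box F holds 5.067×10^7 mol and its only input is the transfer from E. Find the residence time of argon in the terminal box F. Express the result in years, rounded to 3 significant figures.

653000 yr

Box A: F(A→B) = (42.76 + 49.65) − 35.35 = 57.060 mol/yr.
Box B: F(B→C) = (57.060 + 12.31) − 30.78 = 38.590 mol/yr.
Box C: F(C→D) = (38.590 + 28.64) − 10.88 = 56.350 mol/yr.
Box D: F(D→E) = (56.350 + 24.27) − 17.63 = 62.990 mol/yr.
Box E: F(E→F) = (62.990 + 39.31) − 24.65 = 77.650 mol/yr.
Box F throughput = its input = 77.650 mol/yr; τ = 5.067×10^7 / 77.650 = 652500 yr.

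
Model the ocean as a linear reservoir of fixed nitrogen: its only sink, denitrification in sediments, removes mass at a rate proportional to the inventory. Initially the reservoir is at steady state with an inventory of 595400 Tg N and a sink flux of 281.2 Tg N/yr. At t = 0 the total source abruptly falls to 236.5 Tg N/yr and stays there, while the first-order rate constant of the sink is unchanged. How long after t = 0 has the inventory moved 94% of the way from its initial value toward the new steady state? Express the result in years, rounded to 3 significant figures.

τ = M₀/F₀ = 595400/281.2 = 2117 yr.
The remaining gap fraction is e^(−t/τ); 94% covered ⇒ e^(−t/τ) = 0.0600.
t = −τ ln(0.0600) = 2117 × 2.813 = 5957 yr.

5960 yr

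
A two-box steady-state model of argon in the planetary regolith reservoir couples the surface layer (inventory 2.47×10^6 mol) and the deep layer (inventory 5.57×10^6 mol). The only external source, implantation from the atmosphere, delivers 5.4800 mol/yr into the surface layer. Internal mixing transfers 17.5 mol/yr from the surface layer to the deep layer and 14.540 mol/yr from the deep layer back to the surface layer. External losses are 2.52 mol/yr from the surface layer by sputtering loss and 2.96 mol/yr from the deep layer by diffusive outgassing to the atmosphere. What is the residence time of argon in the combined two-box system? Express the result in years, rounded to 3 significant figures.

Residence time in the combined system uses the total inventory and the total *external* removal — internal exchanges between the two boxes cancel.
M_total = 2.47×10^6 + 5.57×10^6 = 8.0400×10^6 mol.
ΣF_external_out = 2.52 + 2.96 = 5.4800 mol/yr.
τ = M_total / ΣF_ext = 8.0400×10^6 / 5.4800 = 1.467×10^6 yr.

1.47×10^6 yr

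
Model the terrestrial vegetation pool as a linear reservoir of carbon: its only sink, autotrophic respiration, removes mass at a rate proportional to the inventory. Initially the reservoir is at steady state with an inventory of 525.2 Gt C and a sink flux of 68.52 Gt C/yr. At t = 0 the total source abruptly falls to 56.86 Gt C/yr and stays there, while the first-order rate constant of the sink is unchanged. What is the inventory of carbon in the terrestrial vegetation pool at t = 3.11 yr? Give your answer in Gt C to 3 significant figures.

τ = M₀/F₀ = 525.2/68.52 = 7.665 yr; rate constant k = 1/τ.
New steady state M_∞ = F₁/k = F₁·τ = 56.86 × 7.665 = 435.83 Gt C.
M(t) = M_∞ + (M₀ − M_∞)·e^(−t/τ); t/τ = 3.11/7.665 = 0.4057, so e^(−t/τ) = 0.6665.
M(t) = 435.83 + 89.37 × 0.6665 = 495.39 Gt C.

495 Gt C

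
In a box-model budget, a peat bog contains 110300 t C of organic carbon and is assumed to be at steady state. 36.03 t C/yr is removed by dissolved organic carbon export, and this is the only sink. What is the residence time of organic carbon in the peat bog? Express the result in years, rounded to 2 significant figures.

3100 yr

τ = M / F = 110300 / 36.03 = 3061 yr.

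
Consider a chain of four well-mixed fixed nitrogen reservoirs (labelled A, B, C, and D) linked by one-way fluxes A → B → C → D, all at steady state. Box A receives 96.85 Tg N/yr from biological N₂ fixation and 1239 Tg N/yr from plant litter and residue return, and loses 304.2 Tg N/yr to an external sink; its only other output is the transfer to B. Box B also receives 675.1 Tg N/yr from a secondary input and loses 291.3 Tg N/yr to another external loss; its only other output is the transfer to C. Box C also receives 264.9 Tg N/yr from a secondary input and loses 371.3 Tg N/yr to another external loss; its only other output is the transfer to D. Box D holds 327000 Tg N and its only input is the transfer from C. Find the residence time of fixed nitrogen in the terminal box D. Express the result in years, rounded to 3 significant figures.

Box A: F(A→B) = (96.85 + 1239) − 304.2 = 1031.6 Tg N/yr.
Box B: F(B→C) = (1031.6 + 675.1) − 291.3 = 1415.5 Tg N/yr.
Box C: F(C→D) = (1415.5 + 264.9) − 371.3 = 1309.0 Tg N/yr.
Box D throughput = its input = 1309.0 Tg N/yr; τ = 327000 / 1309.0 = 249.8 yr.

250 yr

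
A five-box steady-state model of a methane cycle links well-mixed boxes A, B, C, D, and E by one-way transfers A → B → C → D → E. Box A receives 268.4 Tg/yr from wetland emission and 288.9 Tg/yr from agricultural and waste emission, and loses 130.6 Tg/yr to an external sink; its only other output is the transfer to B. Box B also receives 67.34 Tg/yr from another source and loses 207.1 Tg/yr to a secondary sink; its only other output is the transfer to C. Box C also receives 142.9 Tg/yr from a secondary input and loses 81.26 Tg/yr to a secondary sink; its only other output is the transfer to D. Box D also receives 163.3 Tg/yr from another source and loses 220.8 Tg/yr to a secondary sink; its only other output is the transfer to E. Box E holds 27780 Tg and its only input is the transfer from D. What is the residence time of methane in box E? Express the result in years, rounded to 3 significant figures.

95.4 yr

Box A: F(A→B) = (268.4 + 288.9) − 130.6 = 426.70 Tg/yr.
Box B: F(B→C) = (426.70 + 67.34) − 207.1 = 286.94 Tg/yr.
Box C: F(C→D) = (286.94 + 142.9) − 81.26 = 348.58 Tg/yr.
Box D: F(D→E) = (348.58 + 163.3) − 220.8 = 291.08 Tg/yr.
Box E throughput = its input = 291.08 Tg/yr; τ = 27780 / 291.08 = 95.44 yr.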